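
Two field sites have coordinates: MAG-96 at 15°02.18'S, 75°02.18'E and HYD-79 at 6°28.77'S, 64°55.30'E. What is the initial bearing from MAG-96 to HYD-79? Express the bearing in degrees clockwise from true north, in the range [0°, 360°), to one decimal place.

309.7°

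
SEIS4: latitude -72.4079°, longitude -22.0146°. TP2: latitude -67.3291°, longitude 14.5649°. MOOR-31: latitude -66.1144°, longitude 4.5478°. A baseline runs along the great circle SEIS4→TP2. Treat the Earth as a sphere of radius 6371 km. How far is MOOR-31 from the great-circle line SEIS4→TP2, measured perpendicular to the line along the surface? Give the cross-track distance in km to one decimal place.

357.0 km

δ₁₃ = central angle SEIS4→MOOR-31 = 0.194957 rad  (haversine)
θ₁₃ = bearing SEIS4→MOOR-31 = 69.172°,  θ₁₂ = bearing SEIS4→TP2 = 85.976°
dₓₜ = R·arcsin(sin δ₁₃ · sin(θ₁₃ − θ₁₂)) = 6371·arcsin(0.19372·sin(-16.804°)) = -357.004 km
|dₓₜ| = 357.004 km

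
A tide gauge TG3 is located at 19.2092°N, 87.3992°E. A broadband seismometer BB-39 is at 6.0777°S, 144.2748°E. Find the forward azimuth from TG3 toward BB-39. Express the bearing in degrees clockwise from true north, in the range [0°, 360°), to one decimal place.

Δλ = 56.8756°
y = sin Δλ · cos φ₂ = 0.832779
x = cos φ₁ sin φ₂ − sin φ₁ cos φ₂ cos Δλ = -0.278767
θ = atan2(y, x) = 108.5076° → 108.5076° (mod 360°)

108.5°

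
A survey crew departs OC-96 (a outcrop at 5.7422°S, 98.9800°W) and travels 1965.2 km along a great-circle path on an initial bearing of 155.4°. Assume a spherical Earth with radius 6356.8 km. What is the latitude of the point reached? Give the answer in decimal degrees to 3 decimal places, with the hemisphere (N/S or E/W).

δ = d/R = 1965.2/6356.8 = 0.309149 rad
φ₂ = arcsin(sin φ₁ cos δ + cos φ₁ sin δ cos θ)
   = arcsin(-0.10005·0.95259 + 0.99498·0.30425·-0.90924) = -21.74984°
λ₂ = λ₁ + atan2(sin θ sin δ cos φ₁, cos δ − sin φ₁ sin φ₂) = -91.14272°

21.750°S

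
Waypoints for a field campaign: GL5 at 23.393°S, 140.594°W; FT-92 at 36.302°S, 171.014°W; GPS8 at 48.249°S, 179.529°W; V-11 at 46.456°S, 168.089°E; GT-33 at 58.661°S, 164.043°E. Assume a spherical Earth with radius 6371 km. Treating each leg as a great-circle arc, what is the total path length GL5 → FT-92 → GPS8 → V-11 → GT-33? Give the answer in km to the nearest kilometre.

7083 km

GL5→FT-92: c = 0.509678 rad, d = 3247.16 km
FT-92→GPS8: c = 0.235387 rad, d = 1499.65 km
GPS8→V-11: c = 0.149539 rad, d = 952.71 km
V-11→GT-33: c = 0.217201 rad, d = 1383.79 km
Total = 3247.16 + 1499.65 + 952.71 + 1383.79 = 7083.31 km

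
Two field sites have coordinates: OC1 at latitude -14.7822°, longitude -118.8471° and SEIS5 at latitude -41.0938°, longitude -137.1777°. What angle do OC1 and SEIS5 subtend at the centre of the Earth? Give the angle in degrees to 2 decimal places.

Δφ = -26.3116°,  Δλ = -18.3306°
a = sin²(Δφ/2) + cos φ₁ cos φ₂ sin²(Δλ/2) = 0.070289
c = 2·arcsin(√a) = 0.536660 rad = 30.7483°

30.75°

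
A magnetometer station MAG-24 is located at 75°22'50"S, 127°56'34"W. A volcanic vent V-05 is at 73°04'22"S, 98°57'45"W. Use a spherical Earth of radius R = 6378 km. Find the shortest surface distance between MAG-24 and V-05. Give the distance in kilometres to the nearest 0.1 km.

903.3 km

MAG-24: φ = -75.38056°, λ = -127.94278°
V-05: φ = -73.07278°, λ = -98.96250°
Δφ = 2.3078°,  Δλ = 28.9803°
a = sin²(Δφ/2) + cos φ₁ cos φ₂ sin²(Δλ/2) = 0.005006
c = 2·arcsin(√a) = 0.141629 rad = 8.1148°
d = R·c = 6378 × 0.141629 = 903.3 km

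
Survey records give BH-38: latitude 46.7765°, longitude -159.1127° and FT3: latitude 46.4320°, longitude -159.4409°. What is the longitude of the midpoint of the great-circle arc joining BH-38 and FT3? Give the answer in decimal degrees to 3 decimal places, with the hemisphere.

Bx = cos φ₂ cos Δλ = 0.689204,  By = cos φ₂ sin Δλ = -0.003948
φₘ = atan2(sin φ₁ + sin φ₂, √((cos φ₁ + Bx)² + By²)) = 46.60437°
λₘ = λ₁ + atan2(By, cos φ₁ + Bx) = -159.27732°

159.277°W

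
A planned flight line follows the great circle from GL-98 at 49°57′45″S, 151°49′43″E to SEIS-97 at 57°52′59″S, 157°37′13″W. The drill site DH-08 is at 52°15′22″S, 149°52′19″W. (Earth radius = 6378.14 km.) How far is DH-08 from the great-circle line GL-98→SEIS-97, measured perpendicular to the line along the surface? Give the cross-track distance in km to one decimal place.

527.4 km

GL-98: φ = -49.96250°, λ = +151.82861°
SEIS-97: φ = -57.88306°, λ = -157.62028°
DH-08: φ = -52.25611°, λ = -149.87194°
δ₁₃ = central angle GL-98→DH-08 = 0.622637 rad  (haversine)
θ₁₃ = bearing GL-98→DH-08 = 116.741°,  θ₁₂ = bearing GL-98→SEIS-97 = 124.883°
dₓₜ = R·arcsin(sin δ₁₃ · sin(θ₁₃ − θ₁₂)) = 6378.14·arcsin(0.58318·sin(-8.142°)) = -527.367 km
|dₓₜ| = 527.367 km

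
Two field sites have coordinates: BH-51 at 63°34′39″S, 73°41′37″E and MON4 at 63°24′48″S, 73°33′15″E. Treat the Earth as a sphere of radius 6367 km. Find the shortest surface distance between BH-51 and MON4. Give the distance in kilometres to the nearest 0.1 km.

19.5 km

BH-51: φ = -63.57750°, λ = +73.69361°
MON4: φ = -63.41333°, λ = +73.55417°
Δφ = 0.1642°,  Δλ = -0.1394°
a = sin²(Δφ/2) + cos φ₁ cos φ₂ sin²(Δλ/2) = 0.000002
c = 2·arcsin(√a) = 0.003064 rad = 0.1756°
d = R·c = 6367 × 0.003064 = 19.5 km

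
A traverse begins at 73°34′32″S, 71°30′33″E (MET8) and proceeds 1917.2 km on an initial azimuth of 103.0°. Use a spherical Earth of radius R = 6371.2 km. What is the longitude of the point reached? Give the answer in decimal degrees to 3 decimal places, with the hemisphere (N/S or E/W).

MET8: φ = -73.57556°, λ = +71.50917°
δ = d/R = 1917.2/6371.2 = 0.300917 rad
φ₂ = arcsin(sin φ₁ cos δ + cos φ₁ sin δ cos θ)
   = arcsin(-0.95919·0.95507 + 0.28275·0.29640·-0.22495) = -69.21919°
λ₂ = λ₁ + atan2(sin θ sin δ cos φ₁, cos δ − sin φ₁ sin φ₂) = 125.99692°

125.997°E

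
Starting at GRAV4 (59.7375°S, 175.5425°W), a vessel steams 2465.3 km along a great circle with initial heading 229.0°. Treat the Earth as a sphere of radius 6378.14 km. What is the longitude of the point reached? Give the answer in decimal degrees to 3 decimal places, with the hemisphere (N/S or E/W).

136.122°E

δ = d/R = 2465.3/6378.14 = 0.386523 rad
φ₂ = arcsin(sin φ₁ cos δ + cos φ₁ sin δ cos θ)
   = arcsin(-0.86373·0.92623 + 0.50396·0.37697·-0.65606) = -67.61441°
λ₂ = λ₁ + atan2(sin θ sin δ cos φ₁, cos δ − sin φ₁ sin φ₂) = 136.12238°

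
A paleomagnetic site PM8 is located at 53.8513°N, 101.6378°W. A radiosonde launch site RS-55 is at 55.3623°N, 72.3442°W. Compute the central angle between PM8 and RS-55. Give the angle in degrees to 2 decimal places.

16.91°

Δφ = 1.5110°,  Δλ = 29.2936°
a = sin²(Δφ/2) + cos φ₁ cos φ₂ sin²(Δλ/2) = 0.021611
c = 2·arcsin(√a) = 0.295083 rad = 16.9070°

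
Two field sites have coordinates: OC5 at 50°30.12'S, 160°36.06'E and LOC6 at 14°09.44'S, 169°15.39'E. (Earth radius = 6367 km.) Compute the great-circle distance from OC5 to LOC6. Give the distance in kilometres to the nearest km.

OC5: φ = -50.50200°, λ = +160.60100°
LOC6: φ = -14.15733°, λ = +169.25650°
Δφ = 36.3447°,  Δλ = 8.6555°
a = sin²(Δφ/2) + cos φ₁ cos φ₂ sin²(Δλ/2) = 0.100779
c = 2·arcsin(√a) = 0.646092 rad = 37.0184°
d = R·c = 6367 × 0.646092 = 4113.7 km

4114 km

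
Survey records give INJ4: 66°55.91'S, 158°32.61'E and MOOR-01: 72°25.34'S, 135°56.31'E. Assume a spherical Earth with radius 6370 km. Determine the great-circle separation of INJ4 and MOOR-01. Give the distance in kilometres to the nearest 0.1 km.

INJ4: φ = -66.93183°, λ = +158.54350°
MOOR-01: φ = -72.42233°, λ = +135.93850°
Δφ = -5.4905°,  Δλ = -22.6050°
a = sin²(Δφ/2) + cos φ₁ cos φ₂ sin²(Δλ/2) = 0.006839
c = 2·arcsin(√a) = 0.165589 rad = 9.4875°
d = R·c = 6370 × 0.165589 = 1054.8 km

1054.8 km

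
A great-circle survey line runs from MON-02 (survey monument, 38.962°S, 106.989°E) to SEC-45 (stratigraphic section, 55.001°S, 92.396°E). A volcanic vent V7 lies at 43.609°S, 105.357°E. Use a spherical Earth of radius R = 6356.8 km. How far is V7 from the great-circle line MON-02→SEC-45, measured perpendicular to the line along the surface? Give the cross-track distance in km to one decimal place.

114.4 km

δ₁₃ = central angle MON-02→V7 = 0.083877 rad  (haversine)
θ₁₃ = bearing MON-02→V7 = 194.249°,  θ₁₂ = bearing MON-02→SEC-45 = 206.652°
dₓₜ = R·arcsin(sin δ₁₃ · sin(θ₁₃ − θ₁₂)) = 6356.8·arcsin(0.08378·sin(-12.403°)) = -114.392 km
|dₓₜ| = 114.392 km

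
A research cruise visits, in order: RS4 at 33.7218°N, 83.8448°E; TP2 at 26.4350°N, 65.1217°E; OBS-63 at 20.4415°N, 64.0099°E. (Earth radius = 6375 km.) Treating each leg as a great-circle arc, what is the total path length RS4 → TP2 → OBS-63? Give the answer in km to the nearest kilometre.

2649 km

RS4→TP2: c = 0.309418 rad, d = 1972.54 km
TP2→OBS-63: c = 0.106108 rad, d = 676.44 km
Total = 1972.54 + 676.44 = 2648.98 km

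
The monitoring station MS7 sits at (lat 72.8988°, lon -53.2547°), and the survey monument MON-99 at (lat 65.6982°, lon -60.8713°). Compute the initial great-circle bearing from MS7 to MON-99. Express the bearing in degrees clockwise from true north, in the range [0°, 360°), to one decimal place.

Δλ = -7.6166°
y = sin Δλ · cos φ₂ = -0.054547
x = cos φ₁ sin φ₂ − sin φ₁ cos φ₂ cos Δλ = -0.121873
θ = atan2(y, x) = -155.8879° → 204.1121° (mod 360°)

204.1°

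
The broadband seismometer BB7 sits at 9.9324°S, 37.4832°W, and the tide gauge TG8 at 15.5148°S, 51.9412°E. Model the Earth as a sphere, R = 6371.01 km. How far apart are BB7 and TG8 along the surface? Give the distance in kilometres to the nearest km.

9653 km

Δφ = -5.5824°,  Δλ = 89.4244°
a = sin²(Δφ/2) + cos φ₁ cos φ₂ sin²(Δλ/2) = 0.472164
c = 2·arcsin(√a) = 1.515095 rad = 86.8085°
d = R·c = 6371.01 × 1.515095 = 9652.7 km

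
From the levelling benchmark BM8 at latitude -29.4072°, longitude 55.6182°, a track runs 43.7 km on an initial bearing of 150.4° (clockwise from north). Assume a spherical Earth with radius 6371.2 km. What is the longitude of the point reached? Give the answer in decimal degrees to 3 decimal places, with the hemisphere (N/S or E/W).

55.842°E

δ = d/R = 43.7/6371.2 = 0.006859 rad
φ₂ = arcsin(sin φ₁ cos δ + cos φ₁ sin δ cos θ)
   = arcsin(-0.49101·0.99998 + 0.87115·0.00686·-0.86949) = -29.74872°
λ₂ = λ₁ + atan2(sin θ sin δ cos φ₁, cos δ − sin φ₁ sin φ₂) = 55.84178°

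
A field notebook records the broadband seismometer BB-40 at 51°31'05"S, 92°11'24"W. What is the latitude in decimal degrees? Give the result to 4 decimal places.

51° + 31′/60 + 5″/3600 = 51 + 0.51667 + 0.00139 = 51.5181°

51.5181°S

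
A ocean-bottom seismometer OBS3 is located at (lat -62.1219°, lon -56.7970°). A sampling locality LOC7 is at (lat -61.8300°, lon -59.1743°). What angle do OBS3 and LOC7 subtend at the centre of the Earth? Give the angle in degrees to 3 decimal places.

1.154°

Δφ = 0.2919°,  Δλ = -2.3773°
a = sin²(Δφ/2) + cos φ₁ cos φ₂ sin²(Δλ/2) = 0.000101
c = 2·arcsin(√a) = 0.020148 rad = 1.1544°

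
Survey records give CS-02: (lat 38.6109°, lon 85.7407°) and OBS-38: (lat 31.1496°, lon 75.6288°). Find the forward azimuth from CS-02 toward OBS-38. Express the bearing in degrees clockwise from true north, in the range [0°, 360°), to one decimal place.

231.0°

Δλ = -10.1119°
y = sin Δλ · cos φ₂ = -0.150257
x = cos φ₁ sin φ₂ − sin φ₁ cos φ₂ cos Δλ = -0.121561
θ = atan2(y, x) = -128.9735° → 231.0265° (mod 360°)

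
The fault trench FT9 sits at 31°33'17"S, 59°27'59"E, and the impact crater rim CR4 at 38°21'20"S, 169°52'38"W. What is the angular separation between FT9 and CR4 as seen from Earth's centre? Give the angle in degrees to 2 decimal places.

FT9: φ = -31.55472°, λ = +59.46639°
CR4: φ = -38.35556°, λ = -169.87722°
Δφ = -6.8008°,  Δλ = 130.6564°
a = sin²(Δφ/2) + cos φ₁ cos φ₂ sin²(Δλ/2) = 0.555314
c = 2·arcsin(√a) = 1.681651 rad = 96.3515°

96.35°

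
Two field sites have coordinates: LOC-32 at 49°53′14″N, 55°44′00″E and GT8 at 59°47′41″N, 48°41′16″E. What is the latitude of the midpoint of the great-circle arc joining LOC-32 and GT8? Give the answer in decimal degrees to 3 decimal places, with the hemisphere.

54.891°N

LOC-32: φ = +49.88722°, λ = +55.73333°
GT8: φ = +59.79472°, λ = +48.68778°
Bx = cos φ₂ cos Δλ = 0.499301,  By = cos φ₂ sin Δλ = -0.061709
φₘ = atan2(sin φ₁ + sin φ₂, √((cos φ₁ + Bx)² + By²)) = 54.89120°
λₘ = λ₁ + atan2(By, cos φ₁ + Bx) = 52.64460°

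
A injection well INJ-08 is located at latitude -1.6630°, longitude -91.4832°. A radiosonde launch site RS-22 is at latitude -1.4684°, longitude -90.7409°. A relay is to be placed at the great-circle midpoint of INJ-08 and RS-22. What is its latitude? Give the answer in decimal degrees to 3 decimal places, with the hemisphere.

Bx = cos φ₂ cos Δλ = 0.999588,  By = cos φ₂ sin Δλ = 0.012951
φₘ = atan2(sin φ₁ + sin φ₂, √((cos φ₁ + Bx)² + By²)) = -1.56573°
λₘ = λ₁ + atan2(By, cos φ₁ + Bx) = -91.11203°

1.566°S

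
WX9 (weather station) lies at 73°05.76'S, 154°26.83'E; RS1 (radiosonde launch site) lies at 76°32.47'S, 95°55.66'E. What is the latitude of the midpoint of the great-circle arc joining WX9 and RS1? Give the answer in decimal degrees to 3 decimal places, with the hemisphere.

76.657°S

WX9: φ = -73.09600°, λ = +154.44717°
RS1: φ = -76.54117°, λ = +95.92767°
Bx = cos φ₂ cos Δλ = 0.121542,  By = cos φ₂ sin Δλ = -0.198491
φₘ = atan2(sin φ₁ + sin φ₂, √((cos φ₁ + Bx)² + By²)) = -76.65706°
λₘ = λ₁ + atan2(By, cos φ₁ + Bx) = 128.74056°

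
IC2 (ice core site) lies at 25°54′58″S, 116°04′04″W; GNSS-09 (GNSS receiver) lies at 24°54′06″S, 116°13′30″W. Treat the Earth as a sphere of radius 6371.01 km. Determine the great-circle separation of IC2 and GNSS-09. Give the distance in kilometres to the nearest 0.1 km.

IC2: φ = -25.91611°, λ = -116.06778°
GNSS-09: φ = -24.90167°, λ = -116.22500°
Δφ = 1.0144°,  Δλ = -0.1572°
a = sin²(Δφ/2) + cos φ₁ cos φ₂ sin²(Δλ/2) = 0.000080
c = 2·arcsin(√a) = 0.017878 rad = 1.0243°
d = R·c = 6371.01 × 0.017878 = 113.9 km

113.9 km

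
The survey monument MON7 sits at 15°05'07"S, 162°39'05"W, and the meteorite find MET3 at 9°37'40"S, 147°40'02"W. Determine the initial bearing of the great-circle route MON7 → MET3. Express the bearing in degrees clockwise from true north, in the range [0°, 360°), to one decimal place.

MON7: φ = -15.08528°, λ = -162.65139°
MET3: φ = -9.62778°, λ = -147.66722°
Δλ = 14.9842°
y = sin Δλ · cos φ₂ = 0.254910
x = cos φ₁ sin φ₂ − sin φ₁ cos φ₂ cos Δλ = 0.086383
θ = atan2(y, x) = 71.2798° → 71.2798° (mod 360°)

71.3°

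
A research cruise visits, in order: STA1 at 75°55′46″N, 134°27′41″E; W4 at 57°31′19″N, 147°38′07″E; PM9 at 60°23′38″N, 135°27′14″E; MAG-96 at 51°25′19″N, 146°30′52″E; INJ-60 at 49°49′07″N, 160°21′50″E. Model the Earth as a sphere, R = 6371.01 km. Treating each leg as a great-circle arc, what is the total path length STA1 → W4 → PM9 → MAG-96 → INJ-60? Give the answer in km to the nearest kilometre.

5082 km

STA1: φ = +75.92944°, λ = +134.46139°
W4: φ = +57.52194°, λ = +147.63528°
PM9: φ = +60.39389°, λ = +135.45389°
MAG-96: φ = +51.42194°, λ = +146.51444°
INJ-60: φ = +49.81861°, λ = +160.36389°
STA1→W4: c = 0.331980 rad, d = 2115.04 km
W4→PM9: c = 0.120314 rad, d = 766.52 km
PM9→MAG-96: c = 0.189798 rad, d = 1209.20 km
MAG-96→INJ-60: c = 0.155645 rad, d = 991.62 km
Total = 2115.04 + 766.52 + 1209.20 + 991.62 = 5082.39 km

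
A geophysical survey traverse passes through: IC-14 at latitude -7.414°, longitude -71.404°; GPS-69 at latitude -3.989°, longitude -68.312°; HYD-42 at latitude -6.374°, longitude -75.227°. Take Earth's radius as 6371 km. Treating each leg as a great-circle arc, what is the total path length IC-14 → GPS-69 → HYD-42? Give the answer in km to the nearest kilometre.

IC-14→GPS-69: c = 0.080349 rad, d = 511.91 km
GPS-69→HYD-42: c = 0.127191 rad, d = 810.34 km
Total = 511.91 + 810.34 = 1322.24 km

1322 km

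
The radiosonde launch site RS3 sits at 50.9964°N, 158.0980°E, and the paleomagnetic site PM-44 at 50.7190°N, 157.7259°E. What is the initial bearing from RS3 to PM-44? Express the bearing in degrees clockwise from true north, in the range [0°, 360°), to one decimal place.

Δλ = -0.3721°
y = sin Δλ · cos φ₂ = -0.004112
x = cos φ₁ sin φ₂ − sin φ₁ cos φ₂ cos Δλ = -0.004831
θ = atan2(y, x) = -139.5994° → 220.4006° (mod 360°)

220.4°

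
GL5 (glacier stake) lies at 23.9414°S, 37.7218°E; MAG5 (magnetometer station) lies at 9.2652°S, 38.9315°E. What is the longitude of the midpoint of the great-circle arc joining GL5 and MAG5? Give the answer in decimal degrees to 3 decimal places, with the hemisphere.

38.350°E

Bx = cos φ₂ cos Δλ = 0.986734,  By = cos φ₂ sin Δλ = 0.020836
φₘ = atan2(sin φ₁ + sin φ₂, √((cos φ₁ + Bx)² + By²)) = -16.60417°
λₘ = λ₁ + atan2(By, cos φ₁ + Bx) = 38.34988°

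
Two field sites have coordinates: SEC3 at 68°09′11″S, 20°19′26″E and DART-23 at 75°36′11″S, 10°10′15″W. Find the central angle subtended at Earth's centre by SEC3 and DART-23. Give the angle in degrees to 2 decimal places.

11.83°

SEC3: φ = -68.15306°, λ = +20.32389°
DART-23: φ = -75.60306°, λ = -10.17083°
Δφ = -7.4500°,  Δλ = -30.4947°
a = sin²(Δφ/2) + cos φ₁ cos φ₂ sin²(Δλ/2) = 0.010620
c = 2·arcsin(√a) = 0.206474 rad = 11.8301°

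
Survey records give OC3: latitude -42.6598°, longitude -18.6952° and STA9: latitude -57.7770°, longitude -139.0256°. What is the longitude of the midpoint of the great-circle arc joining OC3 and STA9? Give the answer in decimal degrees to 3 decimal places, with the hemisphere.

63.331°W

Bx = cos φ₂ cos Δλ = -0.269266,  By = cos φ₂ sin Δλ = -0.460233
φₘ = atan2(sin φ₁ + sin φ₂, √((cos φ₁ + Bx)² + By²)) = -66.73582°
λₘ = λ₁ + atan2(By, cos φ₁ + Bx) = -63.33088°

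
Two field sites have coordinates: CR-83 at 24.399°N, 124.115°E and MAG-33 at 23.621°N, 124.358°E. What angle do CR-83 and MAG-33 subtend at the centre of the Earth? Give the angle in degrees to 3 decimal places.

Δφ = -0.7780°,  Δλ = 0.2430°
a = sin²(Δφ/2) + cos φ₁ cos φ₂ sin²(Δλ/2) = 0.000050
c = 2·arcsin(√a) = 0.014121 rad = 0.8090°

0.809°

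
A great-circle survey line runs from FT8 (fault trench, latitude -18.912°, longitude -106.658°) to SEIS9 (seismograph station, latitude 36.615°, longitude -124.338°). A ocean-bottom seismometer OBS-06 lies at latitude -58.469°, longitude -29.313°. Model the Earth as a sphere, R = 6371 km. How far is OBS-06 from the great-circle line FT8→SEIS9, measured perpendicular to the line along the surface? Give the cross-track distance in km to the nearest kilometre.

1726 km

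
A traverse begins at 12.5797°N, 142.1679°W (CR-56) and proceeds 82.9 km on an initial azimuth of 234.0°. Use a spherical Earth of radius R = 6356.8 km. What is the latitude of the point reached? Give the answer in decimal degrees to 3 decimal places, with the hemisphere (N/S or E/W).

δ = d/R = 82.9/6356.8 = 0.013041 rad
φ₂ = arcsin(sin φ₁ cos δ + cos φ₁ sin δ cos θ)
   = arcsin(0.21780·0.99991 + 0.97599·0.01304·-0.58779) = 12.13980°
λ₂ = λ₁ + atan2(sin θ sin δ cos φ₁, cos δ − sin φ₁ sin φ₂) = -142.78622°

12.140°N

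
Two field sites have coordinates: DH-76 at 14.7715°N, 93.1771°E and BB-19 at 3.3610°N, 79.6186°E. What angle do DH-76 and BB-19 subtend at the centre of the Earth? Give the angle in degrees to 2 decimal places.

Δφ = -11.4105°,  Δλ = -13.5585°
a = sin²(Δφ/2) + cos φ₁ cos φ₂ sin²(Δλ/2) = 0.023333
c = 2·arcsin(√a) = 0.306706 rad = 17.5729°

17.57°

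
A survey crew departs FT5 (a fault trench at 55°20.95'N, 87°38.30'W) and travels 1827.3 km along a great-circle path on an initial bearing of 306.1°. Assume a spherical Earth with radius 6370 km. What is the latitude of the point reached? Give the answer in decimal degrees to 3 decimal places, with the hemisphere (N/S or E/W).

62.105°N

FT5: φ = +55.34917°, λ = -87.63833°
δ = d/R = 1827.3/6370 = 0.286860 rad
φ₂ = arcsin(sin φ₁ cos δ + cos φ₁ sin δ cos θ)
   = arcsin(0.82263·0.95914 + 0.56857·0.28294·0.58920) = 62.10459°
λ₂ = λ₁ + atan2(sin θ sin δ cos φ₁, cos δ − sin φ₁ sin φ₂) = -116.88954°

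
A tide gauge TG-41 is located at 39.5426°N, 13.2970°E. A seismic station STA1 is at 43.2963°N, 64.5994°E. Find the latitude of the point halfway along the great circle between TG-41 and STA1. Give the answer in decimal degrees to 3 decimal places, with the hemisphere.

44.380°N

Bx = cos φ₂ cos Δλ = 0.455038,  By = cos φ₂ sin Δλ = 0.568030
φₘ = atan2(sin φ₁ + sin φ₂, √((cos φ₁ + Bx)² + By²)) = 44.37974°
λₘ = λ₁ + atan2(By, cos φ₁ + Bx) = 38.15282°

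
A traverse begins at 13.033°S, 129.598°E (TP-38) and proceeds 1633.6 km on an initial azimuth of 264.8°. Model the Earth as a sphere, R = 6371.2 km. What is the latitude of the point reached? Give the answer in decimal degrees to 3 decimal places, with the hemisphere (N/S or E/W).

δ = d/R = 1633.6/6371.2 = 0.256404 rad
φ₂ = arcsin(sin φ₁ cos δ + cos φ₁ sin δ cos θ)
   = arcsin(-0.22551·0.96731 + 0.97424·0.25360·-0.09063) = -13.91797°
λ₂ = λ₁ + atan2(sin θ sin δ cos φ₁, cos δ − sin φ₁ sin φ₂) = 114.51613°

13.918°S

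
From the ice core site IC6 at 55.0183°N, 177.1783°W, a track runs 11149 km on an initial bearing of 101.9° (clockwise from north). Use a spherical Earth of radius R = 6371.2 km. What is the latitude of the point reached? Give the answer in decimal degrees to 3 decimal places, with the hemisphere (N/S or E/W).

15.206°S

δ = d/R = 11149/6371.2 = 1.749906 rad
φ₂ = arcsin(sin φ₁ cos δ + cos φ₁ sin δ cos θ)
   = arcsin(0.81934·-0.17815 + 0.57331·0.98400·-0.20620) = -15.20635°
λ₂ = λ₁ + atan2(sin θ sin δ cos φ₁, cos δ − sin φ₁ sin φ₂) = -90.98759°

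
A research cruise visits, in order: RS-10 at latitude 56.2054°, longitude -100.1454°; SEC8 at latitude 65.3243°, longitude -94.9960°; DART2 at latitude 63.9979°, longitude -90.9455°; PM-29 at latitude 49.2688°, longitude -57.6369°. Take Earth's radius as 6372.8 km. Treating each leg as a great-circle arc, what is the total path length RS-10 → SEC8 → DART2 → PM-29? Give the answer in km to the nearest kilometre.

3858 km

RS-10→SEC8: c = 0.164963 rad, d = 1051.28 km
SEC8→DART2: c = 0.038084 rad, d = 242.70 km
DART2→PM-29: c = 0.402344 rad, d = 2564.06 km
Total = 1051.28 + 242.70 + 2564.06 = 3858.04 km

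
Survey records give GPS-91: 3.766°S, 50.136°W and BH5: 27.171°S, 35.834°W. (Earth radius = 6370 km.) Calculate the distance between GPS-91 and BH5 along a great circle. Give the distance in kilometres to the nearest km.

3013 km

Δφ = -23.4050°,  Δλ = 14.3020°
a = sin²(Δφ/2) + cos φ₁ cos φ₂ sin²(Δλ/2) = 0.054897
c = 2·arcsin(√a) = 0.472998 rad = 27.1008°
d = R·c = 6370 × 0.472998 = 3013.0 km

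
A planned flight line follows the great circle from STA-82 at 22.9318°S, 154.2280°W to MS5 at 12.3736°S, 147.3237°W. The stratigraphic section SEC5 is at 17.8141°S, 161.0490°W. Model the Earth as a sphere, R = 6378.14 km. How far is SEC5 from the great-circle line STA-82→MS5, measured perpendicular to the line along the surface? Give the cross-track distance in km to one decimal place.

δ₁₃ = central angle STA-82→SEC5 = 0.142897 rad  (haversine)
θ₁₃ = bearing STA-82→SEC5 = 307.440°,  θ₁₂ = bearing STA-82→MS5 = 33.049°
dₓₜ = R·arcsin(sin δ₁₃ · sin(θ₁₃ − θ₁₂)) = 6378.14·arcsin(0.14241·sin(274.391°)) = -908.726 km
|dₓₜ| = 908.726 km

908.7 km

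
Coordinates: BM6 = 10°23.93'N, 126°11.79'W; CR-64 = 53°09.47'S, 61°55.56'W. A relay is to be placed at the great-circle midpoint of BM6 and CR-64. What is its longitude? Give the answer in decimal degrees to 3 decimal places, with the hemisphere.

102.723°W

BM6: φ = +10.39883°, λ = -126.19650°
CR-64: φ = -53.15783°, λ = -61.92600°
Bx = cos φ₂ cos Δλ = 0.260306,  By = cos φ₂ sin Δλ = 0.540163
φₘ = atan2(sin φ₁ + sin φ₂, √((cos φ₁ + Bx)² + By²)) = -24.56222°
λₘ = λ₁ + atan2(By, cos φ₁ + Bx) = -102.72329°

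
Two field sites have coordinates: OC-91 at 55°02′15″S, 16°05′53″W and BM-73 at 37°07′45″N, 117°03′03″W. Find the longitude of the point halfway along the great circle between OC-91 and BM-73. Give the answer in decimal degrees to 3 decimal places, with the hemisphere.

77.793°W

OC-91: φ = -55.03750°, λ = -16.09806°
BM-73: φ = +37.12917°, λ = -117.05083°
Bx = cos φ₂ cos Δλ = -0.151482,  By = cos φ₂ sin Δλ = -0.782754
φₘ = atan2(sin φ₁ + sin φ₂, √((cos φ₁ + Bx)² + By²)) = -13.65046°
λₘ = λ₁ + atan2(By, cos φ₁ + Bx) = -77.79305°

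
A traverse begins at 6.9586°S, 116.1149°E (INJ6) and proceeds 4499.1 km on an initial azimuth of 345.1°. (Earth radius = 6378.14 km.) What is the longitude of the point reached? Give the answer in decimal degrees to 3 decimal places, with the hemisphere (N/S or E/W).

104.780°E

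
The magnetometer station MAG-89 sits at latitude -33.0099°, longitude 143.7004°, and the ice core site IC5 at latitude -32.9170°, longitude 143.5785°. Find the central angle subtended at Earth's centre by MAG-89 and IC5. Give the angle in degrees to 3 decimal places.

Δφ = 0.0929°,  Δλ = -0.1219°
a = sin²(Δφ/2) + cos φ₁ cos φ₂ sin²(Δλ/2) = 0.000001
c = 2·arcsin(√a) = 0.002412 rad = 0.1382°

0.138°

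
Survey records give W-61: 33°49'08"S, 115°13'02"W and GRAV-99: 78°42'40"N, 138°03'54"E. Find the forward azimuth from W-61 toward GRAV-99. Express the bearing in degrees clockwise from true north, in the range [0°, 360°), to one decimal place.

346.5°

W-61: φ = -33.81889°, λ = -115.21722°
GRAV-99: φ = +78.71111°, λ = +138.06500°
Δλ = -106.7178°
y = sin Δλ · cos φ₂ = -0.187482
x = cos φ₁ sin φ₂ − sin φ₁ cos φ₂ cos Δλ = 0.783386
θ = atan2(y, x) = -13.4590° → 346.5410° (mod 360°)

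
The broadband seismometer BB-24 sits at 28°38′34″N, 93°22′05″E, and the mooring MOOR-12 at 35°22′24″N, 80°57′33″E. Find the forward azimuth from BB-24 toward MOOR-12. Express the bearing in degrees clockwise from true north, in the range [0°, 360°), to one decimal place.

BB-24: φ = +28.64278°, λ = +93.36806°
MOOR-12: φ = +35.37333°, λ = +80.95917°
Δλ = -12.4089°
y = sin Δλ · cos φ₂ = -0.175218
x = cos φ₁ sin φ₂ − sin φ₁ cos φ₂ cos Δλ = 0.126331
θ = atan2(y, x) = -54.2086° → 305.7914° (mod 360°)

305.8°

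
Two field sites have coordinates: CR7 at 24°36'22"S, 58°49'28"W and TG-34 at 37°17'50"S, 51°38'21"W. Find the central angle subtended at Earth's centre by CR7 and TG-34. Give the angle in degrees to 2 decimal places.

14.10°

CR7: φ = -24.60611°, λ = -58.82444°
TG-34: φ = -37.29722°, λ = -51.63917°
Δφ = -12.6911°,  Δλ = 7.1853°
a = sin²(Δφ/2) + cos φ₁ cos φ₂ sin²(Δλ/2) = 0.015056
c = 2·arcsin(√a) = 0.246023 rad = 14.0961°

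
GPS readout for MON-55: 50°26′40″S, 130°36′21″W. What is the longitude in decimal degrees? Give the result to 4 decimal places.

130.6058°W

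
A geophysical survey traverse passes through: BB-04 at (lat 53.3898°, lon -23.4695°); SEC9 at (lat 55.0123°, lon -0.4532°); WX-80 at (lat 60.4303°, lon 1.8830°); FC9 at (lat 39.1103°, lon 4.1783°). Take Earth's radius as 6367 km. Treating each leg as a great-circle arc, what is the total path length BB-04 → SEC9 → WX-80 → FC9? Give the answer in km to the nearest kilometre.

BB-04→SEC9: c = 0.235589 rad, d = 1499.99 km
SEC9→WX-80: c = 0.097021 rad, d = 617.73 km
WX-80→FC9: c = 0.372948 rad, d = 2374.56 km
Total = 1499.99 + 617.73 + 2374.56 = 4492.29 km

4492 km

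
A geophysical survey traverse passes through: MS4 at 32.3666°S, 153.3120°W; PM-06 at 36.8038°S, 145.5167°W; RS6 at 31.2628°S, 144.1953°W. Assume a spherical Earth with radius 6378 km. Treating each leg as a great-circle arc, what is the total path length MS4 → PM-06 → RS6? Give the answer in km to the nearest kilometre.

1497 km

MS4→PM-06: c = 0.136097 rad, d = 868.03 km
PM-06→RS6: c = 0.098576 rad, d = 628.72 km
Total = 868.03 + 628.72 = 1496.74 km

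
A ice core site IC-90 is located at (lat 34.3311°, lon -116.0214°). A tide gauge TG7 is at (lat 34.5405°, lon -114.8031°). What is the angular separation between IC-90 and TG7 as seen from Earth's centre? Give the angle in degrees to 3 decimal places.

Δφ = 0.2094°,  Δλ = 1.2183°
a = sin²(Δφ/2) + cos φ₁ cos φ₂ sin²(Δλ/2) = 0.000080
c = 2·arcsin(√a) = 0.017914 rad = 1.0264°

1.026°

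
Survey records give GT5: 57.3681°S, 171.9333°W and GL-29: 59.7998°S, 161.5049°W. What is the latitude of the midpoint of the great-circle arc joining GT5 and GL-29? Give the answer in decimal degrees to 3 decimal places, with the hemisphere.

58.689°S

Bx = cos φ₂ cos Δλ = 0.494714,  By = cos φ₂ sin Δλ = 0.091051
φₘ = atan2(sin φ₁ + sin φ₂, √((cos φ₁ + Bx)² + By²)) = -58.68941°
λₘ = λ₁ + atan2(By, cos φ₁ + Bx) = -166.90079°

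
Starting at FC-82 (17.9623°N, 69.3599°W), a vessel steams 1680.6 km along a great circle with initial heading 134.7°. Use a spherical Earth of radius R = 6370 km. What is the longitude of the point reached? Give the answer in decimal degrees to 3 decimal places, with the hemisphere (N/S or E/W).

δ = d/R = 1680.6/6370 = 0.263830 rad
φ₂ = arcsin(sin φ₁ cos δ + cos φ₁ sin δ cos θ)
   = arcsin(0.30839·0.96540 + 0.95126·0.26078·-0.70339) = 7.07851°
λ₂ = λ₁ + atan2(sin θ sin δ cos φ₁, cos δ − sin φ₁ sin φ₂) = -58.59461°

58.595°W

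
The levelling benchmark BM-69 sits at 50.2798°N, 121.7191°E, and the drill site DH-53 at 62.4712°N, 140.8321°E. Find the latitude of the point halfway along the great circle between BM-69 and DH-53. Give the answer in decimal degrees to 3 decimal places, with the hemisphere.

56.734°N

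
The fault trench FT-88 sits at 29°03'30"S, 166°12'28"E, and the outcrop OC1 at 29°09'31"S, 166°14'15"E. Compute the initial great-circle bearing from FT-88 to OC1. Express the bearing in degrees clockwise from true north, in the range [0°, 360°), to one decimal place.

FT-88: φ = -29.05833°, λ = +166.20778°
OC1: φ = -29.15861°, λ = +166.23750°
Δλ = 0.0297°
y = sin Δλ · cos φ₂ = 0.000453
x = cos φ₁ sin φ₂ − sin φ₁ cos φ₂ cos Δλ = -0.001750
θ = atan2(y, x) = 165.4886° → 165.4886° (mod 360°)

165.5°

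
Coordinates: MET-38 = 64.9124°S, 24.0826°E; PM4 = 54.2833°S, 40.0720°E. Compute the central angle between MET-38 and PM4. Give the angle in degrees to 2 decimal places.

Δφ = 10.6291°,  Δλ = 15.9894°
a = sin²(Δφ/2) + cos φ₁ cos φ₂ sin²(Δλ/2) = 0.013367
c = 2·arcsin(√a) = 0.231751 rad = 13.2783°

13.28°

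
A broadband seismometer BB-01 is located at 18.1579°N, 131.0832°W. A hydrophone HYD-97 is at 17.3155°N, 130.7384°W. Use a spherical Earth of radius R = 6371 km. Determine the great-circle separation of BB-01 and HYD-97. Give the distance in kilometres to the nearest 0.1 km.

100.5 km

Δφ = -0.8424°,  Δλ = 0.3448°
a = sin²(Δφ/2) + cos φ₁ cos φ₂ sin²(Δλ/2) = 0.000062
c = 2·arcsin(√a) = 0.015780 rad = 0.9042°
d = R·c = 6371 × 0.015780 = 100.5 km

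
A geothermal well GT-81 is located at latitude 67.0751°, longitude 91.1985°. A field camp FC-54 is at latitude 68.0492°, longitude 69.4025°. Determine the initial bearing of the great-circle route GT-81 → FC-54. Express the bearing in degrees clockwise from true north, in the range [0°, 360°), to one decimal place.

Δλ = -21.7960°
y = sin Δλ · cos φ₂ = -0.138797
x = cos φ₁ sin φ₂ − sin φ₁ cos φ₂ cos Δλ = 0.041613
θ = atan2(y, x) = -73.3107° → 286.6893° (mod 360°)

286.7°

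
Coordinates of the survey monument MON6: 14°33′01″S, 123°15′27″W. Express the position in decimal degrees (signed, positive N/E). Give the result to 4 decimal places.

lat: 14.5503° S → -14.5503°
lon: 123.2575° W → -123.2575°

-14.5503°, -123.2575°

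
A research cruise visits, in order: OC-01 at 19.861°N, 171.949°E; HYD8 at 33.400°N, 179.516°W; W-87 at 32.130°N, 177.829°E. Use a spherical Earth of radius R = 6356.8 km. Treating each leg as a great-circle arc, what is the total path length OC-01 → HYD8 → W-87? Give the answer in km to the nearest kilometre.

2007 km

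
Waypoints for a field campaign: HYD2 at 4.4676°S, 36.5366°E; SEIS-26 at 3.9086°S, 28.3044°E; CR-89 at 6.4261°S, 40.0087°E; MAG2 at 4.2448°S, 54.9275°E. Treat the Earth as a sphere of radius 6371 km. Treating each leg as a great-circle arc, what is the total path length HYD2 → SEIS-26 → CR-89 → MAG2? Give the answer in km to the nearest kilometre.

HYD2→SEIS-26: c = 0.143626 rad, d = 915.04 km
SEIS-26→CR-89: c = 0.208120 rad, d = 1325.93 km
CR-89→MAG2: c = 0.262012 rad, d = 1669.28 km
Total = 915.04 + 1325.93 + 1669.28 = 3910.25 km

3910 km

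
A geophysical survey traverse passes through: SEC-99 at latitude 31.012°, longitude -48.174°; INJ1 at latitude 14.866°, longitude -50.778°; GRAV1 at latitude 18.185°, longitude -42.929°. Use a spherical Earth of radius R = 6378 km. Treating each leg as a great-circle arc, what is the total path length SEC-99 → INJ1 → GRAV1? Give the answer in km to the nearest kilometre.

SEC-99→INJ1: c = 0.284861 rad, d = 1816.84 km
INJ1→GRAV1: c = 0.143511 rad, d = 915.31 km
Total = 1816.84 + 915.31 = 2732.16 km

2732 km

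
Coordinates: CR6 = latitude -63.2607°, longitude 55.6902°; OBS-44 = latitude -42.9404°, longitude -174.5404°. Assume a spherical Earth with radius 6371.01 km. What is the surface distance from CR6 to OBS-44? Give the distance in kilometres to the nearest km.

7402 km

Δφ = 20.3203°,  Δλ = 129.7694°
a = sin²(Δφ/2) + cos φ₁ cos φ₂ sin²(Δλ/2) = 0.301158
c = 2·arcsin(√a) = 1.161804 rad = 66.5665°
d = R·c = 6371.01 × 1.161804 = 7401.9 km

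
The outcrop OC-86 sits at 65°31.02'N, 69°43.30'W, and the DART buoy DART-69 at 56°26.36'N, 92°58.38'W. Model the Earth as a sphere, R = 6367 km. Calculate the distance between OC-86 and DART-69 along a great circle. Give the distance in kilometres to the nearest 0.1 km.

OC-86: φ = +65.51700°, λ = -69.72167°
DART-69: φ = +56.43933°, λ = -92.97300°
Δφ = -9.0777°,  Δλ = -23.2513°
a = sin²(Δφ/2) + cos φ₁ cos φ₂ sin²(Δλ/2) = 0.015566
c = 2·arcsin(√a) = 0.250179 rad = 14.3342°
d = R·c = 6367 × 0.250179 = 1592.9 km

1592.9 km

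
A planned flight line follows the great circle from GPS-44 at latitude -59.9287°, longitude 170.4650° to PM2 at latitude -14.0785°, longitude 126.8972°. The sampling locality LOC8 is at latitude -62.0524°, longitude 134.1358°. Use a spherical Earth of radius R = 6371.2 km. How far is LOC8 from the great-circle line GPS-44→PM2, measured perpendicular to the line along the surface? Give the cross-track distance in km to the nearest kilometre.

δ₁₃ = central angle GPS-44→LOC8 = 0.305598 rad  (haversine)
θ₁₃ = bearing GPS-44→LOC8 = 247.344°,  θ₁₂ = bearing GPS-44→PM2 = 306.034°
dₓₜ = R·arcsin(sin δ₁₃ · sin(θ₁₃ − θ₁₂)) = 6371.2·arcsin(0.30086·sin(-58.690°)) = -1656.306 km
|dₓₜ| = 1656.306 km

1656 km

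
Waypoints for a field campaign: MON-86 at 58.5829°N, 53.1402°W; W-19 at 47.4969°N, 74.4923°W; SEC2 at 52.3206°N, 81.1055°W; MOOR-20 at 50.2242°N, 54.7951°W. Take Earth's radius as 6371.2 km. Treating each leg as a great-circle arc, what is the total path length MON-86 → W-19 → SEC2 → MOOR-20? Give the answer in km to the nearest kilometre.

MON-86→W-19: c = 0.293746 rad, d = 1871.51 km
W-19→SEC2: c = 0.112216 rad, d = 714.95 km
SEC2→MOOR-20: c = 0.287983 rad, d = 1834.79 km
Total = 1871.51 + 714.95 + 1834.79 = 4421.26 km

4421 km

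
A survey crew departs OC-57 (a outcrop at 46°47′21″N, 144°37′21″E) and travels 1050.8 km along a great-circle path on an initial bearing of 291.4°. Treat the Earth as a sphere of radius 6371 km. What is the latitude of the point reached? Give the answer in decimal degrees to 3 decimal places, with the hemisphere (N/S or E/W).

OC-57: φ = +46.78917°, λ = +144.62250°
δ = d/R = 1050.8/6371 = 0.164935 rad
φ₂ = arcsin(sin φ₁ cos δ + cos φ₁ sin δ cos θ)
   = arcsin(0.72884·0.98643 + 0.68468·0.16419·0.36488) = 49.46125°
λ₂ = λ₁ + atan2(sin θ sin δ cos φ₁, cos δ − sin φ₁ sin φ₂) = 131.01935°

49.461°N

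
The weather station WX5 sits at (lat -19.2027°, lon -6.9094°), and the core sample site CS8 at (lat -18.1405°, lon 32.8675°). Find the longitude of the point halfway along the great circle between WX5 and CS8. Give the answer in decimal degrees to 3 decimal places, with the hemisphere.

Bx = cos φ₂ cos Δλ = 0.730342,  By = cos φ₂ sin Δλ = 0.607999
φₘ = atan2(sin φ₁ + sin φ₂, √((cos φ₁ + Bx)² + By²)) = -19.76652°
λₘ = λ₁ + atan2(By, cos φ₁ + Bx) = 13.04398°

13.044°E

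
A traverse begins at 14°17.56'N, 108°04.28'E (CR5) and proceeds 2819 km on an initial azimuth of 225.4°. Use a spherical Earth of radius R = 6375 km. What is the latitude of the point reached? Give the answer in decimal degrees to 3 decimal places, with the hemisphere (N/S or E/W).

3.901°S

CR5: φ = +14.29267°, λ = +108.07133°
δ = d/R = 2819/6375 = 0.442196 rad
φ₂ = arcsin(sin φ₁ cos δ + cos φ₁ sin δ cos θ)
   = arcsin(0.24687·0.90381 + 0.96905·0.42793·-0.70215) = -3.90140°
λ₂ = λ₁ + atan2(sin θ sin δ cos φ₁, cos δ − sin φ₁ sin φ₂) = 90.28900°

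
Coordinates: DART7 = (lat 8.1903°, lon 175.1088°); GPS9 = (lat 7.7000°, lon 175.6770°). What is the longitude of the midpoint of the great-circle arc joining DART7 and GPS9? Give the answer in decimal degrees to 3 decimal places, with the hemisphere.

175.393°E

Bx = cos φ₂ cos Δλ = 0.990934,  By = cos φ₂ sin Δλ = 0.009827
φₘ = atan2(sin φ₁ + sin φ₂, √((cos φ₁ + Bx)² + By²)) = 7.94525°
λₘ = λ₁ + atan2(By, cos φ₁ + Bx) = 175.39307°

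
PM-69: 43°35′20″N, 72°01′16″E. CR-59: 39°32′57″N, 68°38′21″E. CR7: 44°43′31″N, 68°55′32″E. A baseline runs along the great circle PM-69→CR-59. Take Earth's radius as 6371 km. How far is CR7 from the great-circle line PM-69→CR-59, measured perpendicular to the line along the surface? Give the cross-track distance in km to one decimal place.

PM-69: φ = +43.58889°, λ = +72.02111°
CR-59: φ = +39.54917°, λ = +68.63917°
CR7: φ = +44.72528°, λ = +68.92556°
δ₁₃ = central angle PM-69→CR7 = 0.043537 rad  (haversine)
θ₁₃ = bearing PM-69→CR7 = 298.171°,  θ₁₂ = bearing PM-69→CR-59 = 213.196°
dₓₜ = R·arcsin(sin δ₁₃ · sin(θ₁₃ − θ₁₂)) = 6371·arcsin(0.04352·sin(84.975°)) = 276.305 km
|dₓₜ| = 276.305 km

276.3 km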